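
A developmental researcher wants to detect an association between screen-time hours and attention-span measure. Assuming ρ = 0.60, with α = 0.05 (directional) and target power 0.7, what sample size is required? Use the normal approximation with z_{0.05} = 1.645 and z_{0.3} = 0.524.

Fisher's z: C = ½·ln((1+r)/(1−r)) = ½·ln(4.0000) = 0.6931.
n = ((z_{α} + z_β)/C)² + 3.
(1.645 + 0.524) / 0.6931 = 2.169 / 0.6931 = 3.129.
n = 3.129² + 3 = 9.79 + 3 = 12.8.
Round up.

n = 13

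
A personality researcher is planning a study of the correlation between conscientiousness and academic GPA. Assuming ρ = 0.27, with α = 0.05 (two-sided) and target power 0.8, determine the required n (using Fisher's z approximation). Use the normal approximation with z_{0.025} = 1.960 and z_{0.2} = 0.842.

n = 106

Fisher's z: C = ½·ln((1+r)/(1−r)) = ½·ln(1.7397) = 0.2769.
n = ((z_{α/2} + z_β)/C)² + 3.
(1.960 + 0.842) / 0.2769 = 2.802 / 0.2769 = 10.119.
n = 10.119² + 3 = 102.40 + 3 = 105.4.
Round up.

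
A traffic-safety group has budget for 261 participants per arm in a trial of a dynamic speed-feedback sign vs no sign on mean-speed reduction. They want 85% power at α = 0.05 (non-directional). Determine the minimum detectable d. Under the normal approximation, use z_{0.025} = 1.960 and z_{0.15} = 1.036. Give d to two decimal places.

d_min ≈ 0.26

For two independent groups of n = 261 each: d_min = (z_{α/2} + z_β)·√(2/n).
z-sum = 1.960 + 1.036 = 2.996.
d_min = 2.996 × √(2/261) = 2.996 × 0.0875 = 0.262.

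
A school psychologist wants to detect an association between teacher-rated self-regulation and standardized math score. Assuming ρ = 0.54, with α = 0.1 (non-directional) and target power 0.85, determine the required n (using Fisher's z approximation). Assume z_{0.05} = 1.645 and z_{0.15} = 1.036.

Fisher's z: C = ½·ln((1+r)/(1−r)) = ½·ln(3.3478) = 0.6042.
n = ((z_{α/2} + z_β)/C)² + 3.
(1.645 + 1.036) / 0.6042 = 2.681 / 0.6042 = 4.437.
n = 4.437² + 3 = 19.69 + 3 = 22.7.
Round up.

n = 23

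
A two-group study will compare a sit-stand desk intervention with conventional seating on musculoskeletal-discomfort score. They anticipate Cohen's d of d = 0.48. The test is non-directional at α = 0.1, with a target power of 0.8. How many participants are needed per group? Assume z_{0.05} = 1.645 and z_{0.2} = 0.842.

n = 54 per group

For two independent groups with equal n: n = 2·((z_{α/2} + z_β) / d)².
z_{α/2} + z_β = 1.645 + 0.842 = 2.487.
n = 2 × (2.487 / 0.48)² = 2 × 5.181² = 2 × 26.85 = 53.7.
Round up to the next whole participant.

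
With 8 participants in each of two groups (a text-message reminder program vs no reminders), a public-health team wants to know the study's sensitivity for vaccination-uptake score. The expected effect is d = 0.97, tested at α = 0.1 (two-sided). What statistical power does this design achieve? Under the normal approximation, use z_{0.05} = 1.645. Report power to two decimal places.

For two equal groups, power = Φ(d·√(n/2) − z_{α/2}).
d·√(n/2) = 0.97 × √(8/2) = 0.97 × 2.000 = 1.940.
z_β = 1.940 − 1.645 = 0.295.
Power = Φ(0.295) = 0.616.

power ≈ 0.62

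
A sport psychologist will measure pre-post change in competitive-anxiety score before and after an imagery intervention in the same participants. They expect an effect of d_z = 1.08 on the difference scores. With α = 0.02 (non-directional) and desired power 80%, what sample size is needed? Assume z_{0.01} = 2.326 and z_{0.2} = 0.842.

For a paired (one-sample on differences) test: n = ((z_{α/2} + z_β) / d)².
z_{α/2} + z_β = 2.326 + 0.842 = 3.168.
n = (3.168 / 1.08)² = 2.933² = 8.60.
Round up.

n = 9 pairs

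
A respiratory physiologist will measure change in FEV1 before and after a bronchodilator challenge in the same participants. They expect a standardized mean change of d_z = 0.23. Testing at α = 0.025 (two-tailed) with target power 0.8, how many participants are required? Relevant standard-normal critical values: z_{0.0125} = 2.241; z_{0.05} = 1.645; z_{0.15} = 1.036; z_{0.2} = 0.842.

n = 180 pairs

For a paired (one-sample on differences) test: n = ((z_{α/2} + z_β) / d)².
z_{α/2} + z_β = 2.241 + 0.842 = 3.083.
n = (3.083 / 0.23)² = 13.404² = 179.68.
Round up.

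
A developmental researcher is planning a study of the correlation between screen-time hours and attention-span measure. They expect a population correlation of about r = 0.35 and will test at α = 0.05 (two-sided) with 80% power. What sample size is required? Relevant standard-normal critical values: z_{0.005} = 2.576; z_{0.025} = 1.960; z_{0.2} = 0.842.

Fisher's z: C = ½·ln((1+r)/(1−r)) = ½·ln(2.0769) = 0.3654.
n = ((z_{α/2} + z_β)/C)² + 3.
(1.960 + 0.842) / 0.3654 = 2.802 / 0.3654 = 7.668.
n = 7.668² + 3 = 58.80 + 3 = 61.8.
Round up.

n = 62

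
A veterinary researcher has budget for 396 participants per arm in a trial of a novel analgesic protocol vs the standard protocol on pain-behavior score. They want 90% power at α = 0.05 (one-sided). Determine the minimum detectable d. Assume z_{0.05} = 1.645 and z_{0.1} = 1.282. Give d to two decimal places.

For two independent groups of n = 396 each: d_min = (z_{α} + z_β)·√(2/n).
z-sum = 1.645 + 1.282 = 2.927.
d_min = 2.927 × √(2/396) = 2.927 × 0.0711 = 0.208.

d_min ≈ 0.21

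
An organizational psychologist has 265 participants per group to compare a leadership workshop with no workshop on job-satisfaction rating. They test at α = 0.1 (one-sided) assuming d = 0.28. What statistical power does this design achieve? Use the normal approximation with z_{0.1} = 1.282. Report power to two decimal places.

power ≈ 0.97

For two equal groups, power = Φ(d·√(n/2) − z_{α}).
d·√(n/2) = 0.28 × √(265/2) = 0.28 × 11.511 = 3.223.
z_β = 3.223 − 1.282 = 1.941.
Power = Φ(1.941) = 0.974.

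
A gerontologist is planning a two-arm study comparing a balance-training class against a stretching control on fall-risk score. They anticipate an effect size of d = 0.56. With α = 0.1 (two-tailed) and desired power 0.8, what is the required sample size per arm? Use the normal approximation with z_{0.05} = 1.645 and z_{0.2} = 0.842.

For two independent groups with equal n: n = 2·((z_{α/2} + z_β) / d)².
z_{α/2} + z_β = 1.645 + 0.842 = 2.487.
n = 2 × (2.487 / 0.56)² = 2 × 4.441² = 2 × 19.72 = 39.4.
Round up to the next whole participant.

n = 40 per group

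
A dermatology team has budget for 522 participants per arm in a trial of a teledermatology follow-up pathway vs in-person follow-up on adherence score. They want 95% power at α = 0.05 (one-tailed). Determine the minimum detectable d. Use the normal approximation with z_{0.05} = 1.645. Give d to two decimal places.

d_min ≈ 0.20

For two independent groups of n = 522 each: d_min = (z_{α} + z_β)·√(2/n).
z-sum = 1.645 + 1.645 = 3.290.
d_min = 3.290 × √(2/522) = 3.290 × 0.0619 = 0.204.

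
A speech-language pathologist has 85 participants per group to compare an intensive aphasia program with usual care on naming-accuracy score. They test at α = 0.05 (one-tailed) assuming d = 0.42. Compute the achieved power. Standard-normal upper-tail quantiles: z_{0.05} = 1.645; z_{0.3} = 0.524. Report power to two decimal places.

For two equal groups, power = Φ(d·√(n/2) − z_{α}).
d·√(n/2) = 0.42 × √(85/2) = 0.42 × 6.519 = 2.738.
z_β = 2.738 − 1.645 = 1.093.
Power = Φ(1.093) = 0.863.

power ≈ 0.86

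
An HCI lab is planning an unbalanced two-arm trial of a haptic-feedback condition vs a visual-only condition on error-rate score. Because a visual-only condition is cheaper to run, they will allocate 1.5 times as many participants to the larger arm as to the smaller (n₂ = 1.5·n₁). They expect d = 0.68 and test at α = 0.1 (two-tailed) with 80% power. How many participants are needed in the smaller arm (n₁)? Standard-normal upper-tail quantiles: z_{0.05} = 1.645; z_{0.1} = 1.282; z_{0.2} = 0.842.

n₁ = 23

With allocation ratio k = n₂/n₁ = 1.5, Var(x̄₁−x̄₂) = σ²(1/n₁ + 1/(k·n₁)) = σ²·(k+1)/(k·n₁).
So n₁ = (1 + 1/k)·((z_{α/2} + z_β)/d)² = 1.667 × (2.487/0.68)².
n₁ = 1.667 × 13.38 = 22.3.
Round up: n₁ = 23, giving n₂ = ⌈1.5 × 23⌉ = ⌈34.5⌉ = 35.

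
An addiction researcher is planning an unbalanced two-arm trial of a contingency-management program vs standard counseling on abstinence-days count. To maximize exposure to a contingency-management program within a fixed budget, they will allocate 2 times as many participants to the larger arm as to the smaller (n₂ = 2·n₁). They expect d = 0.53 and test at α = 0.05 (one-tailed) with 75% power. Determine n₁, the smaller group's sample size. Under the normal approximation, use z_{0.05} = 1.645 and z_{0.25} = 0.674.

n₁ = 29

With allocation ratio k = n₂/n₁ = 2, Var(x̄₁−x̄₂) = σ²(1/n₁ + 1/(k·n₁)) = σ²·(k+1)/(k·n₁).
So n₁ = (1 + 1/k)·((z_{α} + z_β)/d)² = 1.500 × (2.319/0.53)².
n₁ = 1.500 × 19.14 = 28.7.
Round up: n₁ = 29, giving n₂ = 2 × 29 = 58.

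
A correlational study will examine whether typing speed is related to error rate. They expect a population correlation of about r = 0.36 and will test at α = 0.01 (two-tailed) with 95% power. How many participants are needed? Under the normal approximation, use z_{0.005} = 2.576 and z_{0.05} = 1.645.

n = 129

Fisher's z: C = ½·ln((1+r)/(1−r)) = ½·ln(2.1250) = 0.3769.
n = ((z_{α/2} + z_β)/C)² + 3.
(2.576 + 1.645) / 0.3769 = 4.221 / 0.3769 = 11.199.
n = 11.199² + 3 = 125.42 + 3 = 128.4.
Round up.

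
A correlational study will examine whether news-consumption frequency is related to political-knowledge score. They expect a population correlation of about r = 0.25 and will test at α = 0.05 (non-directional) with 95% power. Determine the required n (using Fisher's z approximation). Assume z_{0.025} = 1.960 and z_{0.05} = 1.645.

Fisher's z: C = ½·ln((1+r)/(1−r)) = ½·ln(1.6667) = 0.2554.
n = ((z_{α/2} + z_β)/C)² + 3.
(1.960 + 1.645) / 0.2554 = 3.605 / 0.2554 = 14.115.
n = 14.115² + 3 = 199.24 + 3 = 202.2.
Round up.

n = 203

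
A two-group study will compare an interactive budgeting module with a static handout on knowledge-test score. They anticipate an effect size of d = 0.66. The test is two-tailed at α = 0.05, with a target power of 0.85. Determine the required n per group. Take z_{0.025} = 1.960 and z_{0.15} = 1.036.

For two independent groups with equal n: n = 2·((z_{α/2} + z_β) / d)².
z_{α/2} + z_β = 1.960 + 1.036 = 2.996.
n = 2 × (2.996 / 0.66)² = 2 × 4.539² = 2 × 20.61 = 41.2.
Round up to the next whole participant.

n = 42 per group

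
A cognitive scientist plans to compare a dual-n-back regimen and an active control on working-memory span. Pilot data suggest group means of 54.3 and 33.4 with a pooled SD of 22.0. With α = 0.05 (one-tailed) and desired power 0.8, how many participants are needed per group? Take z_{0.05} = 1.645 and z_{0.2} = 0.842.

n = 14 per group

Cohen's d = |M₁ − M₂| / SD_pooled = |54.3 − 33.4| / 22.0 = 20.9 / 22.0 = 0.950.
For two independent groups with equal n: n = 2·((z_{α} + z_β) / d)².
z_{α} + z_β = 1.645 + 0.842 = 2.487.
n = 2 × (2.487 / 0.950)² = 2 × 2.618² = 2 × 6.85 = 13.7.
Round up to the next whole participant.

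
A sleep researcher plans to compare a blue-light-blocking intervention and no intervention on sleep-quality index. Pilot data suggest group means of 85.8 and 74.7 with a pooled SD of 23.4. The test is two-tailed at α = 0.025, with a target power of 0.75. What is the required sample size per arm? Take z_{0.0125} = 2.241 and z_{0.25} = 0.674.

Cohen's d = |M₁ − M₂| / SD_pooled = |85.8 − 74.7| / 23.4 = 11.1 / 23.4 = 0.474.
For two independent groups with equal n: n = 2·((z_{α/2} + z_β) / d)².
z_{α/2} + z_β = 2.241 + 0.674 = 2.915.
n = 2 × (2.915 / 0.474)² = 2 × 6.150² = 2 × 37.82 = 75.6.
Round up to the next whole participant.

n = 76 per group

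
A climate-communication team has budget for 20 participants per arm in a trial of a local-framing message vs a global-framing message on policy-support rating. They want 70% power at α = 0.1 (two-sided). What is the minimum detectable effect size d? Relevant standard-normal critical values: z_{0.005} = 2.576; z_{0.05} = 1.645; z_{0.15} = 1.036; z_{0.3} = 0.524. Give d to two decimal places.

d_min ≈ 0.69

For two independent groups of n = 20 each: d_min = (z_{α/2} + z_β)·√(2/n).
z-sum = 1.645 + 0.524 = 2.169.
d_min = 2.169 × √(2/20) = 2.169 × 0.3162 = 0.686.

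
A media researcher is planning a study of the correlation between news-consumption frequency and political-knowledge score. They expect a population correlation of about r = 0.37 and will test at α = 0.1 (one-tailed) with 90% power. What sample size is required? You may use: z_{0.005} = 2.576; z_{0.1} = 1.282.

Fisher's z: C = ½·ln((1+r)/(1−r)) = ½·ln(2.1746) = 0.3884.
n = ((z_{α} + z_β)/C)² + 3.
(1.282 + 1.282) / 0.3884 = 2.564 / 0.3884 = 6.601.
n = 6.601² + 3 = 43.58 + 3 = 46.6.
Round up.

n = 47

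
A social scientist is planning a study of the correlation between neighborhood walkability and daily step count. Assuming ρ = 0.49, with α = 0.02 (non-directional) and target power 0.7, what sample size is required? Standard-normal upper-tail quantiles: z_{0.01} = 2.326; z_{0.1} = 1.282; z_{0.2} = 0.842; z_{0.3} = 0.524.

Fisher's z: C = ½·ln((1+r)/(1−r)) = ½·ln(2.9216) = 0.5361.
n = ((z_{α/2} + z_β)/C)² + 3.
(2.326 + 0.524) / 0.5361 = 2.850 / 0.5361 = 5.316.
n = 5.316² + 3 = 28.26 + 3 = 31.3.
Round up.

n = 32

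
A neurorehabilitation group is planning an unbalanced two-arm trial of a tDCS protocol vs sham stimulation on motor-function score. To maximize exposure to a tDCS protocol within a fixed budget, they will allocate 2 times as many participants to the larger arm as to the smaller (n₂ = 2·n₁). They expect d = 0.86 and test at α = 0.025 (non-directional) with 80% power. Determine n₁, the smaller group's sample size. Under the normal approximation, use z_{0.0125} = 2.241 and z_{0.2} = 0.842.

With allocation ratio k = n₂/n₁ = 2, Var(x̄₁−x̄₂) = σ²(1/n₁ + 1/(k·n₁)) = σ²·(k+1)/(k·n₁).
So n₁ = (1 + 1/k)·((z_{α/2} + z_β)/d)² = 1.500 × (3.083/0.86)².
n₁ = 1.500 × 12.85 = 19.3.
Round up: n₁ = 20, giving n₂ = 2 × 20 = 40.

n₁ = 20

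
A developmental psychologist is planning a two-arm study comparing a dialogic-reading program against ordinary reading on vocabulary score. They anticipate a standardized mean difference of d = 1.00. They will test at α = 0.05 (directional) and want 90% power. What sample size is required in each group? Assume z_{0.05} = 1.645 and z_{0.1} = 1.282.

n = 18 per group

For two independent groups with equal n: n = 2·((z_{α} + z_β) / d)².
z_{α} + z_β = 1.645 + 1.282 = 2.927.
n = 2 × (2.927 / 1.00)² = 2 × 2.927² = 2 × 8.57 = 17.1.
Round up to the next whole participant.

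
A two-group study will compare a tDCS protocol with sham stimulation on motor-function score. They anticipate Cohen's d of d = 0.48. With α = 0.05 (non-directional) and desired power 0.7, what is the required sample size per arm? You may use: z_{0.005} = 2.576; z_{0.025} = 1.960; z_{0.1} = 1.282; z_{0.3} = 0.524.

For two independent groups with equal n: n = 2·((z_{α/2} + z_β) / d)².
z_{α/2} + z_β = 1.960 + 0.524 = 2.484.
n = 2 × (2.484 / 0.48)² = 2 × 5.175² = 2 × 26.78 = 53.6.
Round up to the next whole participant.

n = 54 per group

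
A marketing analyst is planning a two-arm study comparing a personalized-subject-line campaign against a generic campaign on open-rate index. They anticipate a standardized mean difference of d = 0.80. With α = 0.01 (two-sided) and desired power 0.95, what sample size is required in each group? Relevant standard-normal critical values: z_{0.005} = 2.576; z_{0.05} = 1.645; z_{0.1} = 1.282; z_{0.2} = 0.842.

n = 56 per group

For two independent groups with equal n: n = 2·((z_{α/2} + z_β) / d)².
z_{α/2} + z_β = 2.576 + 1.645 = 4.221.
n = 2 × (4.221 / 0.80)² = 2 × 5.276² = 2 × 27.84 = 55.7.
Round up to the next whole participant.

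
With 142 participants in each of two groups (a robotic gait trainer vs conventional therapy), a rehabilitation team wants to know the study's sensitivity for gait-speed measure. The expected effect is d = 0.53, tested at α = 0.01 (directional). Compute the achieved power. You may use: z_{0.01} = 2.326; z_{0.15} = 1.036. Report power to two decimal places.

power ≈ 0.98

For two equal groups, power = Φ(d·√(n/2) − z_{α}).
d·√(n/2) = 0.53 × √(142/2) = 0.53 × 8.426 = 4.466.
z_β = 4.466 − 2.326 = 2.140.
Power = Φ(2.140) = 0.984.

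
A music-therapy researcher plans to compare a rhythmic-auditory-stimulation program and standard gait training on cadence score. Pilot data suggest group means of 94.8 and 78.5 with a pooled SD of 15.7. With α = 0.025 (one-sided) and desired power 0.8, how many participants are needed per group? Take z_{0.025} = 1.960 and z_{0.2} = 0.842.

Cohen's d = |M₁ − M₂| / SD_pooled = |94.8 − 78.5| / 15.7 = 16.3 / 15.7 = 1.038.
For two independent groups with equal n: n = 2·((z_{α} + z_β) / d)².
z_{α} + z_β = 1.960 + 0.842 = 2.802.
n = 2 × (2.802 / 1.038)² = 2 × 2.699² = 2 × 7.29 = 14.6.
Round up to the next whole participant.

n = 15 per group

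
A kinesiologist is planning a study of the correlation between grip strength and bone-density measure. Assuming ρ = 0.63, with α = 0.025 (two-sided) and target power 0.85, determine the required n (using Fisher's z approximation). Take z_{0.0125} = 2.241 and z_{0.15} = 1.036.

Fisher's z: C = ½·ln((1+r)/(1−r)) = ½·ln(4.4054) = 0.7414.
n = ((z_{α/2} + z_β)/C)² + 3.
(2.241 + 1.036) / 0.7414 = 3.277 / 0.7414 = 4.420.
n = 4.420² + 3 = 19.54 + 3 = 22.5.
Round up.

n = 23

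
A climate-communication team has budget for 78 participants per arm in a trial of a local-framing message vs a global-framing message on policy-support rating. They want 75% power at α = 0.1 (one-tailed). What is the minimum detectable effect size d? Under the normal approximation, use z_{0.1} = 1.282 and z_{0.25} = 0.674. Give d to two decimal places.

For two independent groups of n = 78 each: d_min = (z_{α} + z_β)·√(2/n).
z-sum = 1.282 + 0.674 = 1.956.
d_min = 1.956 × √(2/78) = 1.956 × 0.1601 = 0.313.

d_min ≈ 0.31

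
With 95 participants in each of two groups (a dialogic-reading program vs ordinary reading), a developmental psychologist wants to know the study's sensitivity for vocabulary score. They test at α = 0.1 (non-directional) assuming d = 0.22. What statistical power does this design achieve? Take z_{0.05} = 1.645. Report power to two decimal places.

For two equal groups, power = Φ(d·√(n/2) − z_{α/2}).
d·√(n/2) = 0.22 × √(95/2) = 0.22 × 6.892 = 1.516.
z_β = 1.516 − 1.645 = -0.129.
Power = Φ(-0.129) = 0.449.

power ≈ 0.45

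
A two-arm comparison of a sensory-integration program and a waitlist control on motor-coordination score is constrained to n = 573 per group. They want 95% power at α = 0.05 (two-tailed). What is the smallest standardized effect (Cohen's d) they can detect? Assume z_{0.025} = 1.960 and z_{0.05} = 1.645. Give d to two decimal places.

For two independent groups of n = 573 each: d_min = (z_{α/2} + z_β)·√(2/n).
z-sum = 1.960 + 1.645 = 3.605.
d_min = 3.605 × √(2/573) = 3.605 × 0.0591 = 0.213.

d_min ≈ 0.21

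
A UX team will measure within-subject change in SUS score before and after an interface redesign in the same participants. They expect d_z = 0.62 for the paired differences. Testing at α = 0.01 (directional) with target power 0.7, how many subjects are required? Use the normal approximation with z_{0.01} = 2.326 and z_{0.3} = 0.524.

For a paired (one-sample on differences) test: n = ((z_{α} + z_β) / d)².
z_{α} + z_β = 2.326 + 0.524 = 2.850.
n = (2.850 / 0.62)² = 4.597² = 21.13.
Round up.

n = 22 pairs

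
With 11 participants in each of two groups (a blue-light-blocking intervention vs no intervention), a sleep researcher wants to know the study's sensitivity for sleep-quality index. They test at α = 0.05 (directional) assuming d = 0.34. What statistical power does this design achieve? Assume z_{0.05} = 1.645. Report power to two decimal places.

power ≈ 0.20

For two equal groups, power = Φ(d·√(n/2) − z_{α}).
d·√(n/2) = 0.34 × √(11/2) = 0.34 × 2.345 = 0.797.
z_β = 0.797 − 1.645 = -0.848.
Power = Φ(-0.848) = 0.198.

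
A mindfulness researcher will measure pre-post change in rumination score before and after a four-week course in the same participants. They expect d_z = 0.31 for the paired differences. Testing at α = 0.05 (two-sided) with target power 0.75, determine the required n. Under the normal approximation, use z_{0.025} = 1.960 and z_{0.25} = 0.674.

For a paired (one-sample on differences) test: n = ((z_{α/2} + z_β) / d)².
z_{α/2} + z_β = 1.960 + 0.674 = 2.634.
n = (2.634 / 0.31)² = 8.497² = 72.20.
Round up.

n = 73 pairs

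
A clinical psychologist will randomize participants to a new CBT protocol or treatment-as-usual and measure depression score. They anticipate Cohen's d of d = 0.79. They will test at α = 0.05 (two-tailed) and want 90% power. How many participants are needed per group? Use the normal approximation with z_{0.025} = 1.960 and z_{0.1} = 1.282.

n = 34 per group

For two independent groups with equal n: n = 2·((z_{α/2} + z_β) / d)².
z_{α/2} + z_β = 1.960 + 1.282 = 3.242.
n = 2 × (3.242 / 0.79)² = 2 × 4.104² = 2 × 16.84 = 33.7.
Round up to the next whole participant.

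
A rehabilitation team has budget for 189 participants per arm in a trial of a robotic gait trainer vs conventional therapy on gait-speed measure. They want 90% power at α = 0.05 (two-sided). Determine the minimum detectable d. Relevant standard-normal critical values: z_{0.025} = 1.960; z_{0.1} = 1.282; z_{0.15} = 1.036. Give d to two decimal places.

For two independent groups of n = 189 each: d_min = (z_{α/2} + z_β)·√(2/n).
z-sum = 1.960 + 1.282 = 3.242.
d_min = 3.242 × √(2/189) = 3.242 × 0.1029 = 0.334.

d_min ≈ 0.33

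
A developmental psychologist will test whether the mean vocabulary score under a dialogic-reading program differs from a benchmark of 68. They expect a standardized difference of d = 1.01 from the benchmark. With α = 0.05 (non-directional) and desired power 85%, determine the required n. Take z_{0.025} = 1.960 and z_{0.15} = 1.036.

n = 9

For a one-sample test: n = ((z_{α/2} + z_β) / d)².
z_{α/2} + z_β = 1.960 + 1.036 = 2.996.
n = (2.996 / 1.01)² = 2.966² = 8.80.
Round up.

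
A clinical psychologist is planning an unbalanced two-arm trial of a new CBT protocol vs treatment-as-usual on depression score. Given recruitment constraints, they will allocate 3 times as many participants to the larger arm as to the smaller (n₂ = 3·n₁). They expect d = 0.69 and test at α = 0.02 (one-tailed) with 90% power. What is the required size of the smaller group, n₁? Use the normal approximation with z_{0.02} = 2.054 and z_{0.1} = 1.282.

With allocation ratio k = n₂/n₁ = 3, Var(x̄₁−x̄₂) = σ²(1/n₁ + 1/(k·n₁)) = σ²·(k+1)/(k·n₁).
So n₁ = (1 + 1/k)·((z_{α} + z_β)/d)² = 1.333 × (3.336/0.69)².
n₁ = 1.333 × 23.38 = 31.2.
Round up: n₁ = 32, giving n₂ = 3 × 32 = 96.

n₁ = 32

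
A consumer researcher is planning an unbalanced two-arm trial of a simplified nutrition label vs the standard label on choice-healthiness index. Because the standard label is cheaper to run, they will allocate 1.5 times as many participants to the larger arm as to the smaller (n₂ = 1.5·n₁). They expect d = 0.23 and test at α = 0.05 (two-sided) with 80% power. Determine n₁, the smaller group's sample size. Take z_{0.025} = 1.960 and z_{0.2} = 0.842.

n₁ = 248

With allocation ratio k = n₂/n₁ = 1.5, Var(x̄₁−x̄₂) = σ²(1/n₁ + 1/(k·n₁)) = σ²·(k+1)/(k·n₁).
So n₁ = (1 + 1/k)·((z_{α/2} + z_β)/d)² = 1.667 × (2.802/0.23)².
n₁ = 1.667 × 148.42 = 247.4.
Round up: n₁ = 248, giving n₂ = 1.5 × 248 = 372.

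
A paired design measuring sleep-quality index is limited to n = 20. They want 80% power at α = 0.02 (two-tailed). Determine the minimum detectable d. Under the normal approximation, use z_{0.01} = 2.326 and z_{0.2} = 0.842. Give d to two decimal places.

d_min ≈ 0.71

For a single sample (or paired design) of n = 20: d_min = (z_{α/2} + z_β)/√n.
z-sum = 2.326 + 0.842 = 3.168.
d_min = 3.168 / √20 = 3.168 / 4.472 = 0.708.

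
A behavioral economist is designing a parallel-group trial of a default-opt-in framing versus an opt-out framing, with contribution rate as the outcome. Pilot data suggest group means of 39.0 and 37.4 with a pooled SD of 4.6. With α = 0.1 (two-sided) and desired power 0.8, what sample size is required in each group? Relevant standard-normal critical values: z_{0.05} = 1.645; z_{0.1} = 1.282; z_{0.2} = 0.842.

n = 103 per group

Cohen's d = |M₁ − M₂| / SD_pooled = |39.0 − 37.4| / 4.6 = 1.6 / 4.6 = 0.348.
For two independent groups with equal n: n = 2·((z_{α/2} + z_β) / d)².
z_{α/2} + z_β = 1.645 + 0.842 = 2.487.
n = 2 × (2.487 / 0.348)² = 2 × 7.147² = 2 × 51.07 = 102.1.
Round up to the next whole participant.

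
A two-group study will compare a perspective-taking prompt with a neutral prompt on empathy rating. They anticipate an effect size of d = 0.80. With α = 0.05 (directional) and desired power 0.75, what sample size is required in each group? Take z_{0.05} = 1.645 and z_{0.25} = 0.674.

n = 17 per group

For two independent groups with equal n: n = 2·((z_{α} + z_β) / d)².
z_{α} + z_β = 1.645 + 0.674 = 2.319.
n = 2 × (2.319 / 0.80)² = 2 × 2.899² = 2 × 8.40 = 16.8.
Round up to the next whole participant.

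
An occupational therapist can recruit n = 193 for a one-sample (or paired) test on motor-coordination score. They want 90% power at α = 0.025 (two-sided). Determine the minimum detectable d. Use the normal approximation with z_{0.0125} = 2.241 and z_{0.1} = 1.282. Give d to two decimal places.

d_min ≈ 0.25

For a single sample (or paired design) of n = 193: d_min = (z_{α/2} + z_β)/√n.
z-sum = 2.241 + 1.282 = 3.523.
d_min = 3.523 / √193 = 3.523 / 13.892 = 0.254.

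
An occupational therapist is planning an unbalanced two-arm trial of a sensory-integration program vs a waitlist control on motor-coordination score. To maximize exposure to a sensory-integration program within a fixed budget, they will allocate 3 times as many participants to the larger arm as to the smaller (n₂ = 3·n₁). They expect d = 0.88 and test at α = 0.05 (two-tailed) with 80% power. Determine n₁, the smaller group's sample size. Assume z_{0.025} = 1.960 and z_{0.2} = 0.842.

With allocation ratio k = n₂/n₁ = 3, Var(x̄₁−x̄₂) = σ²(1/n₁ + 1/(k·n₁)) = σ²·(k+1)/(k·n₁).
So n₁ = (1 + 1/k)·((z_{α/2} + z_β)/d)² = 1.333 × (2.802/0.88)².
n₁ = 1.333 × 10.14 = 13.5.
Round up: n₁ = 14, giving n₂ = 3 × 14 = 42.

n₁ = 14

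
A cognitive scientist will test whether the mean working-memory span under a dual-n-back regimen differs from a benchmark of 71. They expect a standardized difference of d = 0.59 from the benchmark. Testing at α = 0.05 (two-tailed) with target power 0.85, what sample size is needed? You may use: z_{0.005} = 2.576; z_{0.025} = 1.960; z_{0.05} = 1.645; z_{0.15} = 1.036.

For a one-sample test: n = ((z_{α/2} + z_β) / d)².
z_{α/2} + z_β = 1.960 + 1.036 = 2.996.
n = (2.996 / 0.59)² = 5.078² = 25.79.
Round up.

n = 26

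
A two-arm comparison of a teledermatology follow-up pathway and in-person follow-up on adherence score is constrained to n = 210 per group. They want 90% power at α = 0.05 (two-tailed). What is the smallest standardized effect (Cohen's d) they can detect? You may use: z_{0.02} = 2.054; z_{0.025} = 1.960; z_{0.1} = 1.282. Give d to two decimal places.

For two independent groups of n = 210 each: d_min = (z_{α/2} + z_β)·√(2/n).
z-sum = 1.960 + 1.282 = 3.242.
d_min = 3.242 × √(2/210) = 3.242 × 0.0976 = 0.316.

d_min ≈ 0.32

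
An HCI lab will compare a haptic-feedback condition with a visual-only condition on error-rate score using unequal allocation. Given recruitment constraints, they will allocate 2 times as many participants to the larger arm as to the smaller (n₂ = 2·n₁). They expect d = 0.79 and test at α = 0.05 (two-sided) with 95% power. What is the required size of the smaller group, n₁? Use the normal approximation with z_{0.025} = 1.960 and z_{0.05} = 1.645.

n₁ = 32

With allocation ratio k = n₂/n₁ = 2, Var(x̄₁−x̄₂) = σ²(1/n₁ + 1/(k·n₁)) = σ²·(k+1)/(k·n₁).
So n₁ = (1 + 1/k)·((z_{α/2} + z_β)/d)² = 1.500 × (3.605/0.79)².
n₁ = 1.500 × 20.82 = 31.2.
Round up: n₁ = 32, giving n₂ = 2 × 32 = 64.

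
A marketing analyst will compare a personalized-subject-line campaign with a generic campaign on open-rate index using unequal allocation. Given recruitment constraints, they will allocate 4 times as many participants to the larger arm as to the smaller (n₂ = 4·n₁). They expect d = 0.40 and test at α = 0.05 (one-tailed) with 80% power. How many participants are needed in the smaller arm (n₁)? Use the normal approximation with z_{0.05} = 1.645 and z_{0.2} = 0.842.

n₁ = 49

With allocation ratio k = n₂/n₁ = 4, Var(x̄₁−x̄₂) = σ²(1/n₁ + 1/(k·n₁)) = σ²·(k+1)/(k·n₁).
So n₁ = (1 + 1/k)·((z_{α} + z_β)/d)² = 1.250 × (2.487/0.40)².
n₁ = 1.250 × 38.66 = 48.3.
Round up: n₁ = 49, giving n₂ = 4 × 49 = 196.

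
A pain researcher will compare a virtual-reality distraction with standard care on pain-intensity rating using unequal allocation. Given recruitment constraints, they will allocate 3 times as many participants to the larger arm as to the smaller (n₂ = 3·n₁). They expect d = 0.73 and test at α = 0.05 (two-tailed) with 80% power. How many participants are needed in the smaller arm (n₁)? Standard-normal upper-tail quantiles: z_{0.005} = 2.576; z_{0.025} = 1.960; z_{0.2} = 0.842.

With allocation ratio k = n₂/n₁ = 3, Var(x̄₁−x̄₂) = σ²(1/n₁ + 1/(k·n₁)) = σ²·(k+1)/(k·n₁).
So n₁ = (1 + 1/k)·((z_{α/2} + z_β)/d)² = 1.333 × (2.802/0.73)².
n₁ = 1.333 × 14.73 = 19.6.
Round up: n₁ = 20, giving n₂ = 3 × 20 = 60.

n₁ = 20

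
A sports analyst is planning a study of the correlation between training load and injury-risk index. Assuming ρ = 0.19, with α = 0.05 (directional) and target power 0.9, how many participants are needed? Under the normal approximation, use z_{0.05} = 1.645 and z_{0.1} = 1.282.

Fisher's z: C = ½·ln((1+r)/(1−r)) = ½·ln(1.4691) = 0.1923.
n = ((z_{α} + z_β)/C)² + 3.
(1.645 + 1.282) / 0.1923 = 2.927 / 0.1923 = 15.221.
n = 15.221² + 3 = 231.68 + 3 = 234.7.
Round up.

n = 235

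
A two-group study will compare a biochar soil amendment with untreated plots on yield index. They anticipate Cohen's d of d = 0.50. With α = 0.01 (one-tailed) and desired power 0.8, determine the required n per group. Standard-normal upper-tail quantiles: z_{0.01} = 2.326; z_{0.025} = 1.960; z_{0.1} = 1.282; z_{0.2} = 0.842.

For two independent groups with equal n: n = 2·((z_{α} + z_β) / d)².
z_{α} + z_β = 2.326 + 0.842 = 3.168.
n = 2 × (3.168 / 0.50)² = 2 × 6.336² = 2 × 40.14 = 80.3.
Round up to the next whole participant.

n = 81 per group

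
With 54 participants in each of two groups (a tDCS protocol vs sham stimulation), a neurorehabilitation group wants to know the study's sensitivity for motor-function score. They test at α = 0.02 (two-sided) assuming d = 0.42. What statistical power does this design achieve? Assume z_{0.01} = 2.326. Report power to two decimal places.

power ≈ 0.44

For two equal groups, power = Φ(d·√(n/2) − z_{α/2}).
d·√(n/2) = 0.42 × √(54/2) = 0.42 × 5.196 = 2.182.
z_β = 2.182 − 2.326 = -0.144.
Power = Φ(-0.144) = 0.443.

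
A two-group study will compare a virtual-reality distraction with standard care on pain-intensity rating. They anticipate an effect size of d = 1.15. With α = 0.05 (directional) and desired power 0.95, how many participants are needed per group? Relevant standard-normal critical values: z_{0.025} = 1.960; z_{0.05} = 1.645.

n = 17 per group

For two independent groups with equal n: n = 2·((z_{α} + z_β) / d)².
z_{α} + z_β = 1.645 + 1.645 = 3.290.
n = 2 × (3.290 / 1.15)² = 2 × 2.861² = 2 × 8.18 = 16.4.
Round up to the next whole participant.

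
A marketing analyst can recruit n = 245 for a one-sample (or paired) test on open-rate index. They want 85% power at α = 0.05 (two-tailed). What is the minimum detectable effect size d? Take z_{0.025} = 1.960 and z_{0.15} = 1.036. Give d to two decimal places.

For a single sample (or paired design) of n = 245: d_min = (z_{α/2} + z_β)/√n.
z-sum = 1.960 + 1.036 = 2.996.
d_min = 2.996 / √245 = 2.996 / 15.652 = 0.191.

d_min ≈ 0.19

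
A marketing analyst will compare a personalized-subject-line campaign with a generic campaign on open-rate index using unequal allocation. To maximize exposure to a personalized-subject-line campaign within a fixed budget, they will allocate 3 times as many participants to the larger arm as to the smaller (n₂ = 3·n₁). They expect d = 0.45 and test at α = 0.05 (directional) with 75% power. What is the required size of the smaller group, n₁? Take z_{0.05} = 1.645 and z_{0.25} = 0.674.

n₁ = 36

With allocation ratio k = n₂/n₁ = 3, Var(x̄₁−x̄₂) = σ²(1/n₁ + 1/(k·n₁)) = σ²·(k+1)/(k·n₁).
So n₁ = (1 + 1/k)·((z_{α} + z_β)/d)² = 1.333 × (2.319/0.45)².
n₁ = 1.333 × 26.56 = 35.4.
Round up: n₁ = 36, giving n₂ = 3 × 36 = 108.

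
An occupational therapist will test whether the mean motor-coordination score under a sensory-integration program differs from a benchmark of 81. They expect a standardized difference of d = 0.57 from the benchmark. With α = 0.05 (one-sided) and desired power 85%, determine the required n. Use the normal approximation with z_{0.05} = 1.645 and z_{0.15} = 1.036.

n = 23

For a one-sample test: n = ((z_{α} + z_β) / d)².
z_{α} + z_β = 1.645 + 1.036 = 2.681.
n = (2.681 / 0.57)² = 4.704² = 22.12.
Round up.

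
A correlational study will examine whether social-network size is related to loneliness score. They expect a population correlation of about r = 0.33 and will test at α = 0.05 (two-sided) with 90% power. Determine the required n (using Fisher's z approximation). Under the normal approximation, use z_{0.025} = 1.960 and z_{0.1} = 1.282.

Fisher's z: C = ½·ln((1+r)/(1−r)) = ½·ln(1.9851) = 0.3428.
n = ((z_{α/2} + z_β)/C)² + 3.
(1.960 + 1.282) / 0.3428 = 3.242 / 0.3428 = 9.457.
n = 9.457² + 3 = 89.44 + 3 = 92.4.
Round up.

n = 93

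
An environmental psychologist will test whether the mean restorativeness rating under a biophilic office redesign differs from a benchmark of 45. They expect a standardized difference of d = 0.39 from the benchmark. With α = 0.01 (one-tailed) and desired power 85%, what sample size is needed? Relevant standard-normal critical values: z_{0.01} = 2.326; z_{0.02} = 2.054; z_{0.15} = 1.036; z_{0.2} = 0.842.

n = 75

For a one-sample test: n = ((z_{α} + z_β) / d)².
z_{α} + z_β = 2.326 + 1.036 = 3.362.
n = (3.362 / 0.39)² = 8.621² = 74.31.
Round up.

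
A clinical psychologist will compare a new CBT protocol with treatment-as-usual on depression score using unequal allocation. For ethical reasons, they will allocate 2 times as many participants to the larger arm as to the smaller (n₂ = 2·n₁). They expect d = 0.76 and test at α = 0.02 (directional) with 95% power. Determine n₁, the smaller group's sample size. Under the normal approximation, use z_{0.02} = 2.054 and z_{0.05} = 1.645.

n₁ = 36

With allocation ratio k = n₂/n₁ = 2, Var(x̄₁−x̄₂) = σ²(1/n₁ + 1/(k·n₁)) = σ²·(k+1)/(k·n₁).
So n₁ = (1 + 1/k)·((z_{α} + z_β)/d)² = 1.500 × (3.699/0.76)².
n₁ = 1.500 × 23.69 = 35.5.
Round up: n₁ = 36, giving n₂ = 2 × 36 = 72.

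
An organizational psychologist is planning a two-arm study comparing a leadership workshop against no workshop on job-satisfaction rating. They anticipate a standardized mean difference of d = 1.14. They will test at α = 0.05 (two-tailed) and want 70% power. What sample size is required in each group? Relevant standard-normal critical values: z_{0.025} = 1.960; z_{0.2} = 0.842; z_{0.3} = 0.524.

For two independent groups with equal n: n = 2·((z_{α/2} + z_β) / d)².
z_{α/2} + z_β = 1.960 + 0.524 = 2.484.
n = 2 × (2.484 / 1.14)² = 2 × 2.179² = 2 × 4.75 = 9.5.
Round up to the next whole participant.

n = 10 per group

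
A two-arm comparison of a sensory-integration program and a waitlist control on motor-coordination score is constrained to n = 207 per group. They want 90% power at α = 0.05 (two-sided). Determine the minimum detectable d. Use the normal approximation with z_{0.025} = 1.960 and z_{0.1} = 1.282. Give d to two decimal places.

For two independent groups of n = 207 each: d_min = (z_{α/2} + z_β)·√(2/n).
z-sum = 1.960 + 1.282 = 3.242.
d_min = 3.242 × √(2/207) = 3.242 × 0.0983 = 0.319.

d_min ≈ 0.32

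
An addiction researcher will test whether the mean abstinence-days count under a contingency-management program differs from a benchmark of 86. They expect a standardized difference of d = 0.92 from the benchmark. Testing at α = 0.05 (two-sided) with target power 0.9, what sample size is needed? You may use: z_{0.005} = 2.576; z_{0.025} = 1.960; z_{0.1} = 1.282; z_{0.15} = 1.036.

n = 13

For a one-sample test: n = ((z_{α/2} + z_β) / d)².
z_{α/2} + z_β = 1.960 + 1.282 = 3.242.
n = (3.242 / 0.92)² = 3.524² = 12.42.
Round up.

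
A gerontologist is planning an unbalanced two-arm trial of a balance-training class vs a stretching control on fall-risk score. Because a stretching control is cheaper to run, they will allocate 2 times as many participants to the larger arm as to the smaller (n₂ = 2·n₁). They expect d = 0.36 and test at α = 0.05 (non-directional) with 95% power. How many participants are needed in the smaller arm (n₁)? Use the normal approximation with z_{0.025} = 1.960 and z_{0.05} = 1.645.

n₁ = 151

With allocation ratio k = n₂/n₁ = 2, Var(x̄₁−x̄₂) = σ²(1/n₁ + 1/(k·n₁)) = σ²·(k+1)/(k·n₁).
So n₁ = (1 + 1/k)·((z_{α/2} + z_β)/d)² = 1.500 × (3.605/0.36)².
n₁ = 1.500 × 100.28 = 150.4.
Round up: n₁ = 151, giving n₂ = 2 × 151 = 302.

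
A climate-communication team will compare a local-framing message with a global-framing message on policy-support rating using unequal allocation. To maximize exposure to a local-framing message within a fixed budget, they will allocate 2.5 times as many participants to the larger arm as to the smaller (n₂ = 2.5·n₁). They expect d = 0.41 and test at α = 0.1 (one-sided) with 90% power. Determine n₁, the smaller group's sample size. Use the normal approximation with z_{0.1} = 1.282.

n₁ = 55

With allocation ratio k = n₂/n₁ = 2.5, Var(x̄₁−x̄₂) = σ²(1/n₁ + 1/(k·n₁)) = σ²·(k+1)/(k·n₁).
So n₁ = (1 + 1/k)·((z_{α} + z_β)/d)² = 1.400 × (2.564/0.41)².
n₁ = 1.400 × 39.11 = 54.8.
Round up: n₁ = 55, giving n₂ = ⌈2.5 × 55⌉ = ⌈137.5⌉ = 138.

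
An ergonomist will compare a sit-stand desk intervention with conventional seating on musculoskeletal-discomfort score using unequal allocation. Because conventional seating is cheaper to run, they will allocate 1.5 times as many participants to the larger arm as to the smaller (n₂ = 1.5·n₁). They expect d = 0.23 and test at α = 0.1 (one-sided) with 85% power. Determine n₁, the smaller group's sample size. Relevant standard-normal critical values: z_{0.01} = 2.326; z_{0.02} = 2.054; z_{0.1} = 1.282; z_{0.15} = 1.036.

n₁ = 170

With allocation ratio k = n₂/n₁ = 1.5, Var(x̄₁−x̄₂) = σ²(1/n₁ + 1/(k·n₁)) = σ²·(k+1)/(k·n₁).
So n₁ = (1 + 1/k)·((z_{α} + z_β)/d)² = 1.667 × (2.318/0.23)².
n₁ = 1.667 × 101.57 = 169.3.
Round up: n₁ = 170, giving n₂ = 1.5 × 170 = 255.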